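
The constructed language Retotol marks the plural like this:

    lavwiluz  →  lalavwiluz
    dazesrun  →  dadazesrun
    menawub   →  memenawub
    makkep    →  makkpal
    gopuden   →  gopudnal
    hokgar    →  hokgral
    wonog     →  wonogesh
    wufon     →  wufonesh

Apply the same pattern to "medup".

"medup" has last vowel 'u'. The stems whose last vowel is 'u' (menawub → memenawub, dazesrun → dadazesrun, lavwiluz → lalavwiluz) repeat the first consonant+vowel as a prefix.
The other patterns: stems whose last vowel is 'a' or 'e' delete the last vowel and add -al; stems whose last vowel is 'o' add -esh.
So medup → memedup.

memedup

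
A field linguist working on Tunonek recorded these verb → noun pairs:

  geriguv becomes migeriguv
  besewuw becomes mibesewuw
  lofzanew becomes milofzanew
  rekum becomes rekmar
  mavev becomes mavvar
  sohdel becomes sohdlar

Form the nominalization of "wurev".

wurvar

geriguv and mavev both end in -v yet inflect differently (migeriguv, mavvar), so the final letter is not what conditions the rule; the number of vowels is.
"wurev" has 2 vowels. The stems with 2 vowels (rekum → rekmar, mavev → mavvar, sohdel → sohdlar) delete the last vowel and add -ar.
The other pattern: stems with 3 vowels add the prefix mi-.
So wurev → wurvar.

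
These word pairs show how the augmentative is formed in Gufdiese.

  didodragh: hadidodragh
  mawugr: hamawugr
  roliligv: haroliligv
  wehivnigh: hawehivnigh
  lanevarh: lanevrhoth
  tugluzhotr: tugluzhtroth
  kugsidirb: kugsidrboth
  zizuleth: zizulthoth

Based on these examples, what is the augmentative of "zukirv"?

didodragh and lanevarh both end in -h yet inflect differently (hadidodragh, lanevrhoth), so the final letter is not what conditions the rule; the second-to-last letter is.
"zukirv" has second-to-last letter 'r'. The stems whose second-to-last letter is 'r' (lanevarh → lanevrhoth, kugsidirb → kugsidrboth) delete the last vowel and add -oth.
The other pattern: stems whose second-to-last letter is 'g' add the prefix ha-.
So zukirv → zukrvoth.

zukrvoth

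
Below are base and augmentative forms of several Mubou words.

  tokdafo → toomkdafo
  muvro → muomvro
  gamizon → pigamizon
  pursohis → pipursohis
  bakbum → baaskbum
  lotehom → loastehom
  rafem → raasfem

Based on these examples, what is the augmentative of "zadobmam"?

"zadobmam" ends in -m. The stems ending in -m (bakbum → baaskbum, lotehom → loastehom, rafem → raasfem) insert -as- after the first vowel.
So zadobmam → zaasdobmam.

zaasdobmam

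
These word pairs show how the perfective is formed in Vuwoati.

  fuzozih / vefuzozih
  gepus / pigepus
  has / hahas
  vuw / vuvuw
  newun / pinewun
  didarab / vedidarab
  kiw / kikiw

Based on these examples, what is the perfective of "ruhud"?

piruhud

"ruhud" has 2 vowels. The stems with 2 vowels (gepus → pigepus, newun → pinewun) add the prefix pi-.
The other patterns: stems with 1 vowel repeat the first consonant+vowel as a prefix; stems with 3 vowels add the prefix ve-.
So ruhud → piruhud.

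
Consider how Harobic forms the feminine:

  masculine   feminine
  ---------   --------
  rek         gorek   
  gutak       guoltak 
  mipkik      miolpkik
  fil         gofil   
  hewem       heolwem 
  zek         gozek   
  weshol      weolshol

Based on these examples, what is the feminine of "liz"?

fil and weshol both end in -l yet inflect differently (gofil, weolshol), so the final letter is not what conditions the rule; the number of vowels is.
"liz" has 1 vowel. The stems with 1 vowel (fil → gofil, zek → gozek, rek → gorek) add the prefix go-.
So liz → goliz.

goliz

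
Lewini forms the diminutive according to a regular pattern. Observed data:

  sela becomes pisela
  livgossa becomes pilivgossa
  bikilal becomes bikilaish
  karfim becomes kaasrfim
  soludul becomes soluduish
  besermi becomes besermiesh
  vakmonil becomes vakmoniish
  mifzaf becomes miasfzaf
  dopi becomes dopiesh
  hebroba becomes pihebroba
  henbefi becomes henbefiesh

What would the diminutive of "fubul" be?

vakmonil and henbefi both have last vowel 'i' yet inflect differently (vakmoniish, henbefiesh), so the last vowel is not what conditions the rule; the final letter is.
"fubul" ends in -l. The stems ending in -l (soludul → soluduish, vakmonil → vakmoniish, bikilal → bikilaish) drop the final letter and add -ish.
The other patterns: stems ending in -i add -esh; stems ending in -a add the prefix pi-; stems ending in -f or -m insert -as- after the first vowel.
So fubul → fubuish.

fubuish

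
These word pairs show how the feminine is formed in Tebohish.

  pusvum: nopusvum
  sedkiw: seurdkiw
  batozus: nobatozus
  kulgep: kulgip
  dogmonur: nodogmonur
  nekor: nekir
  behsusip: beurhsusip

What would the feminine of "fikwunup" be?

behsusip and kulgep both end in -p yet inflect differently (beurhsusip, kulgip), so the final letter is not what conditions the rule; the last vowel is.
"fikwunup" has last vowel 'u'. The stems whose last vowel is 'u' (dogmonur → nodogmonur, pusvum → nopusvum, batozus → nobatozus) add the prefix no-.
So fikwunup → nofikwunup.

nofikwunup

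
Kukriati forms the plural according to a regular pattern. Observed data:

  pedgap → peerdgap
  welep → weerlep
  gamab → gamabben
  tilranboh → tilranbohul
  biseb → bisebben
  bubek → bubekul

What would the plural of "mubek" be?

welep and biseb both have last vowel 'e' yet inflect differently (weerlep, bisebben), so the last vowel is not what conditions the rule; the final letter is.
"mubek" ends in -k. The one such stem in the data (bubek → bubekul) adds -ul, so the same rule applies.
The other patterns: stems ending in -p insert -er- after the first vowel; stems ending in -b double the final consonant and add -en.
So mubek → mubekul.

mubekul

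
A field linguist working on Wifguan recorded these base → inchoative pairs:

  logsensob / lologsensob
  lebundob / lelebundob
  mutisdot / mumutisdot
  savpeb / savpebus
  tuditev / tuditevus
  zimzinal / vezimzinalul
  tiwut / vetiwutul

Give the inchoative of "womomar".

vewomomarul

"womomar" has last vowel 'a'. The one such stem in the data (zimzinal → vezimzinalul) adds ve- … -ul around the stem, so the same rule applies.
So womomar → vewomomarul.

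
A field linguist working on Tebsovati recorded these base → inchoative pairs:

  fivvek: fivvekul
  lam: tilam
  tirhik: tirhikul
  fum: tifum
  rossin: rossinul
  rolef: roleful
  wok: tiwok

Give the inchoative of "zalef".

wok and tirhik both end in -k yet inflect differently (tiwok, tirhikul), so the final letter is not what conditions the rule; the number of vowels is.
"zalef" has 2 vowels. The stems with 2 vowels (tirhik → tirhikul, rolef → roleful, rossin → rossinul) add -ul.
So zalef → zaleful.

zaleful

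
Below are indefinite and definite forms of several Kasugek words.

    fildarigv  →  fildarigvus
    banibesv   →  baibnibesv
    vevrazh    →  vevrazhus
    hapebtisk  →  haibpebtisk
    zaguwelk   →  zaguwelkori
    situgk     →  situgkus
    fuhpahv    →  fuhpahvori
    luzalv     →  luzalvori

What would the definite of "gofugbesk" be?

"gofugbesk" has second-to-last letter 's'. The stems whose second-to-last letter is 's' (hapebtisk → haibpebtisk, banibesv → baibnibesv) insert -ib- after the first vowel.
The other patterns: stems whose second-to-last letter is 'h' or 'l' add -ori; stems whose second-to-last letter is 'g' or 'z' add -us.
So gofugbesk → goibfugbesk.

goibfugbesk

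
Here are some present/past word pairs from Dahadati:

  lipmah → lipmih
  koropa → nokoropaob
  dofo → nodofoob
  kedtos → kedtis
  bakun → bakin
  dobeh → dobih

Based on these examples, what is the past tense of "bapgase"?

lipmah and koropa both have last vowel 'a' yet inflect differently (lipmih, nokoropaob), so the last vowel is not what conditions the rule; whether the stem ends in a vowel or a consonant is.
"bapgase" ends in a vowel. The stems ending in a vowel (koropa → nokoropaob, dofo → nodofoob) add no- … -ob around the stem.
The other pattern: stems ending in a consonant change the last vowel to 'i'.
So bapgase → nobapgaseob.

nobapgaseob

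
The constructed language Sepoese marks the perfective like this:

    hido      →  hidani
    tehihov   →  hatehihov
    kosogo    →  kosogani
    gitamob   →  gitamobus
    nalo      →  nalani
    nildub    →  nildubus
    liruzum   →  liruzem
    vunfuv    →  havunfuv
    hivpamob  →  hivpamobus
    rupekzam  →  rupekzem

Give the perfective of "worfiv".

haworfiv

kosogo and gitamob both have last vowel 'o' yet inflect differently (kosogani, gitamobus), so the last vowel is not what conditions the rule; the final letter is.
"worfiv" ends in -v. The stems ending in -v (vunfuv → havunfuv, tehihov → hatehihov) add the prefix ha-.
The other patterns: stems ending in -m change the last vowel to 'e'; stems ending in -o drop the final letter and add -ani; stems ending in -b add -us.
So worfiv → haworfiv.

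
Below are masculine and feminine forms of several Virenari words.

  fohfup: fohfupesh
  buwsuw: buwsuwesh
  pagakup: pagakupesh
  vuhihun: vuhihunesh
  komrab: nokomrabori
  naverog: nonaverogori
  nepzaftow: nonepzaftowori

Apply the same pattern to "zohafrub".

zohafrubesh

buwsuw and nepzaftow both end in -w yet inflect differently (buwsuwesh, nonepzaftowori), so the final letter is not what conditions the rule; the last vowel is.
"zohafrub" has last vowel 'u'. The stems whose last vowel is 'u' (fohfup → fohfupesh, buwsuw → buwsuwesh, pagakup → pagakupesh) add -esh.
So zohafrub → zohafrubesh.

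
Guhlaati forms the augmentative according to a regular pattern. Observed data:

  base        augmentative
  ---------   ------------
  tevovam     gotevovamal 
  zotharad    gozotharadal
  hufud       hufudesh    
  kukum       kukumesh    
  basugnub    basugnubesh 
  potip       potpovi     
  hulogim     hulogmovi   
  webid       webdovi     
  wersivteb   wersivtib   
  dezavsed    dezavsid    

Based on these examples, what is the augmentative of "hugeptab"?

gohugeptabal

"hugeptab" has last vowel 'a'. The stems whose last vowel is 'a' (tevovam → gotevovamal, zotharad → gozotharadal) add go- … -al around the stem.
So hugeptab → gohugeptabal.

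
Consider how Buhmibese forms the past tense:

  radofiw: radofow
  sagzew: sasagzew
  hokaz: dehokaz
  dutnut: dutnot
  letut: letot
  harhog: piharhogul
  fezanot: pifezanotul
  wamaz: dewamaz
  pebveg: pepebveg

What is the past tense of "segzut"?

pebveg and harhog both end in -g yet inflect differently (pepebveg, piharhogul), so the final letter is not what conditions the rule; the last vowel is.
"segzut" has last vowel 'u'. The stems whose last vowel is 'u' (letut → letot, dutnut → dutnot) change the last vowel to 'o'.
So segzut → segzot.

segzot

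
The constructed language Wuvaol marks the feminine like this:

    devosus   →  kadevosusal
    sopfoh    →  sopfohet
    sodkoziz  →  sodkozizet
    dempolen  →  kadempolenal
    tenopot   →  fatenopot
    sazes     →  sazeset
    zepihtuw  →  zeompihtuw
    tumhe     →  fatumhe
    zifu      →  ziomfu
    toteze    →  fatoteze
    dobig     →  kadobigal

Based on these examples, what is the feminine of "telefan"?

devosus and sazes both end in -s yet inflect differently (kadevosusal, sazeset), so the final letter is not what conditions the rule; the first letter is.
"telefan" begins with t-. The stems beginning with t- (tenopot → fatenopot, toteze → fatoteze, tumhe → fatumhe) add the prefix fa-.
So telefan → fatelefan.

fatelefan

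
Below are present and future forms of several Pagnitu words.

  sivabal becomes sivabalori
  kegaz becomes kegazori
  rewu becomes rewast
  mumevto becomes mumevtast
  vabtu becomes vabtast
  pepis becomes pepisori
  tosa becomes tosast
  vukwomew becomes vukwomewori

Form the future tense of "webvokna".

webvoknast

"webvokna" ends in a vowel. The stems ending in a vowel (vabtu → vabtast, mumevto → mumevtast, rewu → rewast) drop the final letter and add -ast.
So webvokna → webvoknast.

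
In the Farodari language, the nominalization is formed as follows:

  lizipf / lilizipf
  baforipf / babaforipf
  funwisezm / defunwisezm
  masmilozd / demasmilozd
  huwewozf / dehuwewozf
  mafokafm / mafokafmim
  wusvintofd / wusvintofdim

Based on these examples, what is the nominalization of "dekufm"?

dekufmim

lizipf and huwewozf both end in -f yet inflect differently (lilizipf, dehuwewozf), so the final letter is not what conditions the rule; the second-to-last letter is.
"dekufm" has second-to-last letter 'f'. The stems whose second-to-last letter is 'f' (mafokafm → mafokafmim, wusvintofd → wusvintofdim) add -im.
So dekufm → dekufmim.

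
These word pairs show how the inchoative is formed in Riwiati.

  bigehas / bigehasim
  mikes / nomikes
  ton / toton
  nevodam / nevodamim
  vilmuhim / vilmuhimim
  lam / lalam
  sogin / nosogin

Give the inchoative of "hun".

"hun" has 1 vowel. The stems with 1 vowel (ton → toton, lam → lalam) repeat the first consonant+vowel as a prefix.
The other patterns: stems with 2 vowels add the prefix no-; stems with 3 vowels add -im.
So hun → huhun.

huhun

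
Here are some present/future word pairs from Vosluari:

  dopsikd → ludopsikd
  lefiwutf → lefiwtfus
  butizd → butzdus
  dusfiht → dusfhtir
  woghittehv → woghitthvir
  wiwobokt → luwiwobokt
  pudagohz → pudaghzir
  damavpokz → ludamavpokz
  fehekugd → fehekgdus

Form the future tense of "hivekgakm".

pudagohz and damavpokz both end in -z yet inflect differently (pudaghzir, ludamavpokz), so the final letter is not what conditions the rule; the second-to-last letter is.
"hivekgakm" has second-to-last letter 'k'. The stems whose second-to-last letter is 'k' (dopsikd → ludopsikd, damavpokz → ludamavpokz, wiwobokt → luwiwobokt) add the prefix lu-.
So hivekgakm → luhivekgakm.

luhivekgakm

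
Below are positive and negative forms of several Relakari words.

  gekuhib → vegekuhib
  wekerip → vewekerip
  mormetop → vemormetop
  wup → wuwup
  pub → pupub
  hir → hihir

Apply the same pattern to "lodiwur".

velodiwur

"lodiwur" has 3 vowels. The stems with 3 vowels (gekuhib → vegekuhib, wekerip → vewekerip, mormetop → vemormetop) add the prefix ve-.
The other pattern: stems with 1 vowel repeat the first consonant+vowel as a prefix.
So lodiwur → velodiwur.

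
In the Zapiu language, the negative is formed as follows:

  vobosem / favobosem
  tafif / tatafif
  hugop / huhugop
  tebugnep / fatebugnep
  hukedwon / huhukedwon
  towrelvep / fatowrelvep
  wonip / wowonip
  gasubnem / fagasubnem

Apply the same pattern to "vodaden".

towrelvep and hugop both end in -p yet inflect differently (fatowrelvep, huhugop), so the final letter is not what conditions the rule; the last vowel is.
"vodaden" has last vowel 'e'. The stems whose last vowel is 'e' (vobosem → favobosem, gasubnem → fagasubnem, towrelvep → fatowrelvep) add the prefix fa-.
The other pattern: stems whose last vowel is 'i' or 'o' repeat the first consonant+vowel as a prefix.
So vodaden → favodaden.

favodaden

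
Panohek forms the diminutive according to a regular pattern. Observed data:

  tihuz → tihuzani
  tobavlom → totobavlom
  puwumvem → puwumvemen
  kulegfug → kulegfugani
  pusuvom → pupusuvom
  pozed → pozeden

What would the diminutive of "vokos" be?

puwumvem and tobavlom both end in -m yet inflect differently (puwumvemen, totobavlom), so the final letter is not what conditions the rule; the last vowel is.
"vokos" has last vowel 'o'. The stems whose last vowel is 'o' (tobavlom → totobavlom, pusuvom → pupusuvom) repeat the first consonant+vowel as a prefix.
The other patterns: stems whose last vowel is 'e' add -en; stems whose last vowel is 'u' add -ani.
So vokos → vovokos.

vovokos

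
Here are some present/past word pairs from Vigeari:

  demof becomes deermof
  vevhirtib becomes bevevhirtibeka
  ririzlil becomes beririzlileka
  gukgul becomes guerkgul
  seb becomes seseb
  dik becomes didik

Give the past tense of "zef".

seb and vevhirtib both end in -b yet inflect differently (seseb, bevevhirtibeka), so the final letter is not what conditions the rule; the number of vowels is.
"zef" has 1 vowel. The stems with 1 vowel (seb → seseb, dik → didik) repeat the first consonant+vowel as a prefix.
So zef → zezef.

zezef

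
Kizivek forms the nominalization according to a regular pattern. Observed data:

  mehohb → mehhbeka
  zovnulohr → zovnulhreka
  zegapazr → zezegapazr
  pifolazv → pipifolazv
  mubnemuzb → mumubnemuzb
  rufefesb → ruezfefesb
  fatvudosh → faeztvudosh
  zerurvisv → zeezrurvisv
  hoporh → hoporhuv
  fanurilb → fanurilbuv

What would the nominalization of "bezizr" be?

bebezizr

zovnulohr and zegapazr both end in -r yet inflect differently (zovnulhreka, zezegapazr), so the final letter is not what conditions the rule; the second-to-last letter is.
"bezizr" has second-to-last letter 'z'. The stems whose second-to-last letter is 'z' (zegapazr → zezegapazr, pifolazv → pipifolazv, mubnemuzb → mumubnemuzb) repeat the first consonant+vowel as a prefix.
The other patterns: stems whose second-to-last letter is 'h' delete the last vowel and add -eka; stems whose second-to-last letter is 's' insert -ez- after the first vowel; stems whose second-to-last letter is 'l' or 'r' add -uv.
So bezizr → bebezizr.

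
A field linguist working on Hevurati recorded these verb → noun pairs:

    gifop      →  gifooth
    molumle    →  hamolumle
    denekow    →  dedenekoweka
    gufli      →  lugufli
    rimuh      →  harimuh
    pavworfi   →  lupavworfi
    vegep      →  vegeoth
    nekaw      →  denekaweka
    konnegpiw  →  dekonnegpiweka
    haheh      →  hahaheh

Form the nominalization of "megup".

meguoth

gifop and denekow both have last vowel 'o' yet inflect differently (gifooth, dedenekoweka), so the last vowel is not what conditions the rule; the final letter is.
"megup" ends in -p. The stems ending in -p (vegep → vegeoth, gifop → gifooth) drop the final letter and add -oth.
The other patterns: stems ending in -i add the prefix lu-; stems ending in -w add de- … -eka around the stem; stems ending in -e or -h add the prefix ha-.
So megup → meguoth.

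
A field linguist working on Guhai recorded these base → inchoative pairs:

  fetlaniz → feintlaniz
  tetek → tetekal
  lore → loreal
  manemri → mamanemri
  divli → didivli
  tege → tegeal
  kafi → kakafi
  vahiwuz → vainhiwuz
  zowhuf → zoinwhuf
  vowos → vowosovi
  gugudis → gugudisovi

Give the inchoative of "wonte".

wonteal

fetlaniz and gugudis both have last vowel 'i' yet inflect differently (feintlaniz, gugudisovi), so the last vowel is not what conditions the rule; the final letter is.
"wonte" ends in -e. The stems ending in -e (tege → tegeal, lore → loreal) add -al.
The other patterns: stems ending in -f or -z insert -in- after the first vowel; stems ending in -s add -ovi; stems ending in -i repeat the first consonant+vowel as a prefix.
So wonte → wonteal.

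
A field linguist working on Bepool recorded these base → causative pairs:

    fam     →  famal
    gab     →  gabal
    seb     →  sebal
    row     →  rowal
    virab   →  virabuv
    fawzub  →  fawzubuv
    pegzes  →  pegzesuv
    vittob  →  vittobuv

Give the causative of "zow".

"zow" has 1 vowel. The stems with 1 vowel (fam → famal, gab → gabal, seb → sebal) add -al.
So zow → zowal.

zowal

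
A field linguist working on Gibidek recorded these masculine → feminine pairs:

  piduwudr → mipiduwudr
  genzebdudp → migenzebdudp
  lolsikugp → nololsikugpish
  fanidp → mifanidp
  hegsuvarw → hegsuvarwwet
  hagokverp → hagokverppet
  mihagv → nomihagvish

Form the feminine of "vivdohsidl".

mivivdohsidl

lolsikugp and hagokverp both end in -p yet inflect differently (nololsikugpish, hagokverppet), so the final letter is not what conditions the rule; the second-to-last letter is.
"vivdohsidl" has second-to-last letter 'd'. The stems whose second-to-last letter is 'd' (fanidp → mifanidp, genzebdudp → migenzebdudp, piduwudr → mipiduwudr) add the prefix mi-.
The other patterns: stems whose second-to-last letter is 'g' add no- … -ish around the stem; stems whose second-to-last letter is 'r' double the final consonant and add -et.
So vivdohsidl → mivivdohsidl.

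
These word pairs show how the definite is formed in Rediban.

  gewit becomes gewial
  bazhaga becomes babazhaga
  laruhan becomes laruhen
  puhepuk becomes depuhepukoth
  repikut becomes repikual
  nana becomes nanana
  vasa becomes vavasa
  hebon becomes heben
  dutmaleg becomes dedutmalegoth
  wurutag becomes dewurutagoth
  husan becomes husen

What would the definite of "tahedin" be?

taheden

"tahedin" ends in -n. The stems ending in -n (husan → husen, laruhan → laruhen, hebon → heben) change the last vowel to 'e'.
So tahedin → taheden.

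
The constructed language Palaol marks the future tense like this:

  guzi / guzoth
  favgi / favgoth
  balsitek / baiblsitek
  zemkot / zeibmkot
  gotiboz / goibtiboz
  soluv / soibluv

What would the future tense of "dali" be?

"dali" ends in a vowel. The stems ending in a vowel (guzi → guzoth, favgi → favgoth) drop the final letter and add -oth.
So dali → daloth.

daloth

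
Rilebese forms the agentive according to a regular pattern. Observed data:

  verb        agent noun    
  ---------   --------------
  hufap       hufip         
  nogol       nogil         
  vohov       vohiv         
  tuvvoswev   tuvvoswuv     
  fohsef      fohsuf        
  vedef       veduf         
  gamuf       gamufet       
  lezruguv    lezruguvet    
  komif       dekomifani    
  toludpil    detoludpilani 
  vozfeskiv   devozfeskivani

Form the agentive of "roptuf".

vohov and tuvvoswev both end in -v yet inflect differently (vohiv, tuvvoswuv), so the final letter is not what conditions the rule; the last vowel is.
"roptuf" has last vowel 'u'. The stems whose last vowel is 'u' (gamuf → gamufet, lezruguv → lezruguvet) add -et.
The other patterns: stems whose last vowel is 'a' or 'o' change the last vowel to 'i'; stems whose last vowel is 'e' change the last vowel to 'u'; stems whose last vowel is 'i' add de- … -ani around the stem.
So roptuf → roptufet.

roptufet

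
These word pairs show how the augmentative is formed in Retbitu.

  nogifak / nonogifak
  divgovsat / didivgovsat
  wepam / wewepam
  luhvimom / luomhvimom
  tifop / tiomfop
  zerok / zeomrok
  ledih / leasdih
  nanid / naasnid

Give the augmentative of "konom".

wepam and luhvimom both end in -m yet inflect differently (wewepam, luomhvimom), so the final letter is not what conditions the rule; the last vowel is.
"konom" has last vowel 'o'. The stems whose last vowel is 'o' (luhvimom → luomhvimom, tifop → tiomfop, zerok → zeomrok) insert -om- after the first vowel.
The other patterns: stems whose last vowel is 'a' repeat the first consonant+vowel as a prefix; stems whose last vowel is 'i' insert -as- after the first vowel.
So konom → koomnom.

koomnom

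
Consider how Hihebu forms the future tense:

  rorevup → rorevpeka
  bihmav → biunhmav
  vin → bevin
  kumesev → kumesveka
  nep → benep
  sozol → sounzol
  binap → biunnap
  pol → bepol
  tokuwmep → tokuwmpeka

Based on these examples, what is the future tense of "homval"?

hounmval

"homval" has 2 vowels. The stems with 2 vowels (sozol → sounzol, binap → biunnap, bihmav → biunhmav) insert -un- after the first vowel.
The other patterns: stems with 1 vowel add the prefix be-; stems with 3 vowels delete the last vowel and add -eka.
So homval → hounmval.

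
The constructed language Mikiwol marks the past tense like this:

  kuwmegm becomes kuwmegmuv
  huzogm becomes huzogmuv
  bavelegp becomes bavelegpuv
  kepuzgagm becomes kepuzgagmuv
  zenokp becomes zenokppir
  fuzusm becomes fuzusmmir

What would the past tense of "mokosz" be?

bavelegp and zenokp both end in -p yet inflect differently (bavelegpuv, zenokppir), so the final letter is not what conditions the rule; the second-to-last letter is.
"mokosz" has second-to-last letter 's'. The one such stem in the data (fuzusm → fuzusmmir) doubles the final consonant and adds -ir (as does zenokp), so the same rule applies.
The other pattern: stems whose second-to-last letter is 'g' add -uv.
So mokosz → mokoszzir.

mokoszzir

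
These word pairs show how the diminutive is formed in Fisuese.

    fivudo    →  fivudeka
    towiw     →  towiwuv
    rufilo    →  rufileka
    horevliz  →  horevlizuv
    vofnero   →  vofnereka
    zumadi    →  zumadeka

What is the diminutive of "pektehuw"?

pektehuwuv

"pektehuw" ends in a consonant. The stems ending in a consonant (towiw → towiwuv, horevliz → horevlizuv) add -uv.
The other pattern: stems ending in a vowel drop the final letter and add -eka.
So pektehuw → pektehuwuv.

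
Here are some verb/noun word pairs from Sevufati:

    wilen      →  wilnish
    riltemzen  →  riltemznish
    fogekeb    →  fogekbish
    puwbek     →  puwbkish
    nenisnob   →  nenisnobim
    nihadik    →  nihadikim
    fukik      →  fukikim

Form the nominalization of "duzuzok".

duzuzokim

fogekeb and nenisnob both end in -b yet inflect differently (fogekbish, nenisnobim), so the final letter is not what conditions the rule; the last vowel is.
"duzuzok" has last vowel 'o'. The one such stem in the data (nenisnob → nenisnobim) adds -im, so the same rule applies.
The other pattern: stems whose last vowel is 'e' delete the last vowel and add -ish.
So duzuzok → duzuzokim.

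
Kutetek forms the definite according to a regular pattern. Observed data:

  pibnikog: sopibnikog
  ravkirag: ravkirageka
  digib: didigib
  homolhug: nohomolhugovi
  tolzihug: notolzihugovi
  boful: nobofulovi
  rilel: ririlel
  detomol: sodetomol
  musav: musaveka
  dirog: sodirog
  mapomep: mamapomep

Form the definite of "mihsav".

ravkirag and pibnikog both end in -g yet inflect differently (ravkirageka, sopibnikog), so the final letter is not what conditions the rule; the last vowel is.
"mihsav" has last vowel 'a'. The stems whose last vowel is 'a' (ravkirag → ravkirageka, musav → musaveka) add -eka.
So mihsav → mihsaveka.

mihsaveka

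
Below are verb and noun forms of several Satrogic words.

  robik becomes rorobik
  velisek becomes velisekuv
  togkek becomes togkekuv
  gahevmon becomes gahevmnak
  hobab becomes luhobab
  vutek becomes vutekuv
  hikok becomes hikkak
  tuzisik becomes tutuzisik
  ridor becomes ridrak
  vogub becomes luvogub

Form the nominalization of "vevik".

vevevik

"vevik" has last vowel 'i'. The stems whose last vowel is 'i' (robik → rorobik, tuzisik → tutuzisik) repeat the first consonant+vowel as a prefix.
So vevik → vevevik.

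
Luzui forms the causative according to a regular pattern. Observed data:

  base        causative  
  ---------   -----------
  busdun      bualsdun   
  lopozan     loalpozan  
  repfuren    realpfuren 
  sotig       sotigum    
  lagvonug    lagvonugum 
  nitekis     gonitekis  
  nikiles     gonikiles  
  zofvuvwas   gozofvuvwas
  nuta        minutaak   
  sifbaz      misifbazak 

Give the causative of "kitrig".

kitrigum

"kitrig" ends in -g. The stems ending in -g (sotig → sotigum, lagvonug → lagvonugum) add -um.
The other patterns: stems ending in -n insert -al- after the first vowel; stems ending in -s add the prefix go-; stems ending in -a or -z add mi- … -ak around the stem.
So kitrig → kitrigum.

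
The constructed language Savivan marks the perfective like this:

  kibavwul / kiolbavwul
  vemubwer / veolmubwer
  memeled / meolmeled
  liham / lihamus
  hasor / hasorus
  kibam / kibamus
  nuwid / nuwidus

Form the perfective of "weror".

vemubwer and hasor both end in -r yet inflect differently (veolmubwer, hasorus), so the final letter is not what conditions the rule; the number of vowels is.
"weror" has 2 vowels. The stems with 2 vowels (liham → lihamus, hasor → hasorus, kibam → kibamus) add -us.
The other pattern: stems with 3 vowels insert -ol- after the first vowel.
So weror → werorus.

werorus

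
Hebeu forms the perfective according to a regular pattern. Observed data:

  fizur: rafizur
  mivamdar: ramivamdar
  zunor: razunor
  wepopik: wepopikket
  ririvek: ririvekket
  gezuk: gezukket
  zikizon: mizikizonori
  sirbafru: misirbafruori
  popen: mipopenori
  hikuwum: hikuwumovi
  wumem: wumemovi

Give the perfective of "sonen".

fizur and gezuk both have last vowel 'u' yet inflect differently (rafizur, gezukket), so the last vowel is not what conditions the rule; the final letter is.
"sonen" ends in -n. The stems ending in -n (zikizon → mizikizonori, popen → mipopenori) add mi- … -ori around the stem.
So sonen → misonenori.

misonenori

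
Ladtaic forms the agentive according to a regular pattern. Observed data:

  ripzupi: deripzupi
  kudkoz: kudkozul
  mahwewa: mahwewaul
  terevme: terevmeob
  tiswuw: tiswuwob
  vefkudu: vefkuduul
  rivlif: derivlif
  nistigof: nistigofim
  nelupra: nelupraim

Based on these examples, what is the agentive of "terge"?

nistigof and rivlif both end in -f yet inflect differently (nistigofim, derivlif), so the final letter is not what conditions the rule; the first letter is.
"terge" begins with t-. The stems beginning with t- (terevme → terevmeob, tiswuw → tiswuwob) add -ob.
So terge → tergeob.

tergeob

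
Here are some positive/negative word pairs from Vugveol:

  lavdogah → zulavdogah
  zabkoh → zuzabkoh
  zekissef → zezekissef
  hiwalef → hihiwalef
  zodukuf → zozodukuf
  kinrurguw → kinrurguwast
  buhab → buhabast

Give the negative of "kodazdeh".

"kodazdeh" ends in -h. The stems ending in -h (lavdogah → zulavdogah, zabkoh → zuzabkoh) add the prefix zu-.
So kodazdeh → zukodazdeh.

zukodazdeh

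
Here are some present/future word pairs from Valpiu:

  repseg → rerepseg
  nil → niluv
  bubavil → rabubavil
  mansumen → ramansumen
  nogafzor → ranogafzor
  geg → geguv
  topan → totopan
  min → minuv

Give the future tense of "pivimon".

min and topan both end in -n yet inflect differently (minuv, totopan), so the final letter is not what conditions the rule; the number of vowels is.
"pivimon" has 3 vowels. The stems with 3 vowels (bubavil → rabubavil, nogafzor → ranogafzor, mansumen → ramansumen) add the prefix ra-.
The other patterns: stems with 1 vowel add -uv; stems with 2 vowels repeat the first consonant+vowel as a prefix.
So pivimon → rapivimon.

rapivimon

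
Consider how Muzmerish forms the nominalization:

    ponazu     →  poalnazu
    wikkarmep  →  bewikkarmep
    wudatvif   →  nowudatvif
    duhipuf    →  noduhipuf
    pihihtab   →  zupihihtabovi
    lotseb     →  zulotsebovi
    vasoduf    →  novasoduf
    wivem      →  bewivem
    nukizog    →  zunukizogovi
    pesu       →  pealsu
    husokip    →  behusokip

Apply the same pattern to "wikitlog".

zuwikitlogovi

pesu and duhipuf both have last vowel 'u' yet inflect differently (pealsu, noduhipuf), so the last vowel is not what conditions the rule; the final letter is.
"wikitlog" ends in -g. The one such stem in the data (nukizog → zunukizogovi) adds zu- … -ovi around the stem, so the same rule applies.
So wikitlog → zuwikitlogovi.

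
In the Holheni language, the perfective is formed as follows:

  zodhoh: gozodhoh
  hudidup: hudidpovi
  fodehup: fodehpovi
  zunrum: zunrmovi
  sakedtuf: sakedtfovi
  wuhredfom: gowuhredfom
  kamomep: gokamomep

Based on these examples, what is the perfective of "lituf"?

litfovi

hudidup and kamomep both end in -p yet inflect differently (hudidpovi, gokamomep), so the final letter is not what conditions the rule; the last vowel is.
"lituf" has last vowel 'u'. The stems whose last vowel is 'u' (sakedtuf → sakedtfovi, zunrum → zunrmovi, hudidup → hudidpovi) delete the last vowel and add -ovi.
The other pattern: stems whose last vowel is 'e' or 'o' add the prefix go-.
So lituf → litfovi.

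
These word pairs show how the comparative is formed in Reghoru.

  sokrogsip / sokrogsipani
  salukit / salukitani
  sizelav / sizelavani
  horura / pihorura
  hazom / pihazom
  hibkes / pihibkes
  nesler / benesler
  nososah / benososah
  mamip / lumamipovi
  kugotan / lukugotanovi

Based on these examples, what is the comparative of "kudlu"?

lukudluovi

"kudlu" begins with k-. The one such stem in the data (kugotan → lukugotanovi) adds lu- … -ovi around the stem, so the same rule applies.
So kudlu → lukudluovi.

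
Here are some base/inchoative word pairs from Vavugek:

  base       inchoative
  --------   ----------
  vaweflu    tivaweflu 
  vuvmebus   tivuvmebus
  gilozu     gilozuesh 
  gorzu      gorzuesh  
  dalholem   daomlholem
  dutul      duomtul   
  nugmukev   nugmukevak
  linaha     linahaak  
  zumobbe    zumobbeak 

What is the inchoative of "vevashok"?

"vevashok" begins with v-. The stems beginning with v- (vaweflu → tivaweflu, vuvmebus → tivuvmebus) add the prefix ti-.
The other patterns: stems beginning with g- add -esh; stems beginning with d- insert -om- after the first vowel; stems beginning with l-, n- or z- add -ak.
So vevashok → tivevashok.

tivevashok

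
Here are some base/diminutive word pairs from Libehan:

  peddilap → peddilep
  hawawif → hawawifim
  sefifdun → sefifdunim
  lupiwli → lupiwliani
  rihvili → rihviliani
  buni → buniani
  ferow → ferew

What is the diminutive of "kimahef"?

kimahefim

lupiwli and hawawif both have last vowel 'i' yet inflect differently (lupiwliani, hawawifim), so the last vowel is not what conditions the rule; the final letter is.
"kimahef" ends in -f. The one such stem in the data (hawawif → hawawifim) adds -im, so the same rule applies.
The other patterns: stems ending in -i add -ani; stems ending in -p or -w change the last vowel to 'e'.
So kimahef → kimahefim.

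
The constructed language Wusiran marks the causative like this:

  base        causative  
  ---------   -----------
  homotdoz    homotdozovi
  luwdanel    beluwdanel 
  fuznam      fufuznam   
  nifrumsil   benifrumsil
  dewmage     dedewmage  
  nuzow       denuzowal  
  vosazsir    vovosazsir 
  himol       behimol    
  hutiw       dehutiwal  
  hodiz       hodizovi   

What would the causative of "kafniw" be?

dekafniwal

himol and nuzow both have last vowel 'o' yet inflect differently (behimol, denuzowal), so the last vowel is not what conditions the rule; the final letter is.
"kafniw" ends in -w. The stems ending in -w (nuzow → denuzowal, hutiw → dehutiwal) add de- … -al around the stem.
So kafniw → dekafniwal.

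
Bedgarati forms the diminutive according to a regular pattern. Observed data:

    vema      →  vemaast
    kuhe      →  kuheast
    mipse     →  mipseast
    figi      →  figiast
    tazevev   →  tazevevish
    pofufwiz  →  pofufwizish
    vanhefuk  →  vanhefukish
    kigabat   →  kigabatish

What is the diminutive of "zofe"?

kuhe and tazevev both have last vowel 'e' yet inflect differently (kuheast, tazevevish), so the last vowel is not what conditions the rule; whether the stem ends in a vowel or a consonant is.
"zofe" ends in a vowel. The stems ending in a vowel (vema → vemaast, kuhe → kuheast, mipse → mipseast) add -ast.
The other pattern: stems ending in a consonant add -ish.
So zofe → zofeast.

zofeast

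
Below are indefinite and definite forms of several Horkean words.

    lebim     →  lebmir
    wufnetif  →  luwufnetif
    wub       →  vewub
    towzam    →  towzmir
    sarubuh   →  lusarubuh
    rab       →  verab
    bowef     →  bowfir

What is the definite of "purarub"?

lupurarub

"purarub" has 3 vowels. The stems with 3 vowels (wufnetif → luwufnetif, sarubuh → lusarubuh) add the prefix lu-.
The other patterns: stems with 1 vowel add the prefix ve-; stems with 2 vowels delete the last vowel and add -ir.
So purarub → lupurarub.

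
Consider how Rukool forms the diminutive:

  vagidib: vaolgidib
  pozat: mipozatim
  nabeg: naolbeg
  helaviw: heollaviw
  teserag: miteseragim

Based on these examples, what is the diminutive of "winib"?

wiolnib

"winib" has last vowel 'i'. The stems whose last vowel is 'i' (helaviw → heollaviw, vagidib → vaolgidib) insert -ol- after the first vowel.
The other pattern: stems whose last vowel is 'a' add mi- … -im around the stem.
So winib → wiolnib.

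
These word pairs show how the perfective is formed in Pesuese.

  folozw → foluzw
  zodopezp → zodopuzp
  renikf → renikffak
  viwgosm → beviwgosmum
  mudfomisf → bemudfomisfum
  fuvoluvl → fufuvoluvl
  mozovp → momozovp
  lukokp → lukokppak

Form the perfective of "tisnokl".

tisnokllak

"tisnokl" has second-to-last letter 'k'. The stems whose second-to-last letter is 'k' (lukokp → lukokppak, renikf → renikffak) double the final consonant and add -ak.
So tisnokl → tisnokllak.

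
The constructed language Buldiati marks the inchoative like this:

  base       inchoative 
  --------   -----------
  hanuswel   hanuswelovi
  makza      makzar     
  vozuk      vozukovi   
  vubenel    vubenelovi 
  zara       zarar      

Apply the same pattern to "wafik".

wafikovi

vozuk and makza both have 2 vowels yet inflect differently (vozukovi, makzar), so the number of vowels is not what conditions the rule; whether the stem ends in a vowel or a consonant is.
"wafik" ends in a consonant. The stems ending in a consonant (vubenel → vubenelovi, vozuk → vozukovi, hanuswel → hanuswelovi) add -ovi.
The other pattern: stems ending in a vowel drop the final letter and add -ar.
So wafik → wafikovi.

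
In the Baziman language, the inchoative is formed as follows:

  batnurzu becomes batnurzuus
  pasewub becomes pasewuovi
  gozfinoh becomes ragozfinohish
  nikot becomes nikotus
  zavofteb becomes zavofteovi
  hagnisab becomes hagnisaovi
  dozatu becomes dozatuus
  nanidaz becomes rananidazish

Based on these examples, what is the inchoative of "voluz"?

ravoluzish

dozatu and pasewub both have last vowel 'u' yet inflect differently (dozatuus, pasewuovi), so the last vowel is not what conditions the rule; the final letter is.
"voluz" ends in -z. The one such stem in the data (nanidaz → rananidazish) adds ra- … -ish around the stem, so the same rule applies.
So voluz → ravoluzish.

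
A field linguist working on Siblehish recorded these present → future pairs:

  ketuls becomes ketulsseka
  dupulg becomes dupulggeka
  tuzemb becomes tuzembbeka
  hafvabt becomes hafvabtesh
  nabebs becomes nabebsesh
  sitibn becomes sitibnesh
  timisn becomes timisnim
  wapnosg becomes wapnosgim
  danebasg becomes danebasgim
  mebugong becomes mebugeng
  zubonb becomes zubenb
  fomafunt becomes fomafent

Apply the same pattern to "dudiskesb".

"dudiskesb" has second-to-last letter 's'. The stems whose second-to-last letter is 's' (timisn → timisnim, wapnosg → wapnosgim, danebasg → danebasgim) add -im.
So dudiskesb → dudiskesbim.

dudiskesbim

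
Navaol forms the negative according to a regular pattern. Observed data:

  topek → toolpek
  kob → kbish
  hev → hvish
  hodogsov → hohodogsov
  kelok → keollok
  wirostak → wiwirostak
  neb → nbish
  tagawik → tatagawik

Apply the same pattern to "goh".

ghish

kelok and wirostak both end in -k yet inflect differently (keollok, wiwirostak), so the final letter is not what conditions the rule; the number of vowels is.
"goh" has 1 vowel. The stems with 1 vowel (neb → nbish, kob → kbish, hev → hvish) delete the last vowel and add -ish.
The other patterns: stems with 2 vowels insert -ol- after the first vowel; stems with 3 vowels repeat the first consonant+vowel as a prefix.
So goh → ghish.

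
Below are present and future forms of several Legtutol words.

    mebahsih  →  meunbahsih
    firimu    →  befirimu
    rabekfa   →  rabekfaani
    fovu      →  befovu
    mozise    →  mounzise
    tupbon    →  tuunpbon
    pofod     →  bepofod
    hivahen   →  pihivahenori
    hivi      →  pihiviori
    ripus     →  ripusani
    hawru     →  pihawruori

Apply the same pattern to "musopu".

muunsopu

hawru and firimu both end in -u yet inflect differently (pihawruori, befirimu), so the final letter is not what conditions the rule; the first letter is.
"musopu" begins with m-. The stems beginning with m- (mozise → mounzise, mebahsih → meunbahsih) insert -un- after the first vowel.
So musopu → muunsopu.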